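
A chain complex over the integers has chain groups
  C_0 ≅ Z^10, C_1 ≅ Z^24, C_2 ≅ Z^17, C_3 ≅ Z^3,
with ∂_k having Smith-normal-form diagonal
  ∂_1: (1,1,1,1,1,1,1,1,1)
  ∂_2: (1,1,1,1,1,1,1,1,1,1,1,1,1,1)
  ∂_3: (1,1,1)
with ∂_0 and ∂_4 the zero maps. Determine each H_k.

H_0: b_0 = 10 − 0 − 9 = 1; torsion from ∂_1 factors > 1: none. So H_0 ≅ Z.
H_1: b_1 = 24 − 9 − 14 = 1; torsion from ∂_2 factors > 1: none. So H_1 ≅ Z.
H_2: b_2 = 17 − 14 − 3 = 0; torsion from ∂_3 factors > 1: none. So H_2 ≅ 0.
H_3: b_3 = 3 − 3 − 0 = 0; torsion from ∂_4 factors > 1: none. So H_3 ≅ 0.

H_0 ≅ Z,  H_1 ≅ Z,  H_2 = 0,  H_3 = 0.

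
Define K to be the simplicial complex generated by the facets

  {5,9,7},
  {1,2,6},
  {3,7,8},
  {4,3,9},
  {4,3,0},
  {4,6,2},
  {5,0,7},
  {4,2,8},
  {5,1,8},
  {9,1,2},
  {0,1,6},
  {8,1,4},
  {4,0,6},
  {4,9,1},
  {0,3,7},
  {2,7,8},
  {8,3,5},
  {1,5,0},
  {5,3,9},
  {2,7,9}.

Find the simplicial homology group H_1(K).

H_1 ≅ Z × Z/2.

Fix the vertex order 0 < 1 < 2 < 3 < 4 < 5 < 6 < 7 < 8 < 9 and write every simplex with vertices in increasing order. Then dim K = 2 and the simplices of K are:

  0-simplices (10): [0], [1], [2], [3], [4], [5], [6], [7], [8], [9]
  1-simplices (30): (30 of them)
  2-simplices (20): (20 of them)

Hence C_0 ≅ Z^10, C_1 ≅ Z^30, C_2 ≅ Z^20.

The boundary map ∂_1: C_1 → C_0 is given by ∂[p,q] = [q] − [p].
The 10×30 boundary matrix has rank 9 and Smith normal form diag(1,1,1,1,1,1,1,1,1).

Boundary ∂_2: C_2 → C_1 acts by ∂[p,q,r] = [q,r] − [p,r] + [p,q]. For instance
  ∂[1,4,9] = [4,9] − [1,9] + [1,4],
  ∂[3,5,8] = [5,8] − [3,8] + [3,5].
As a 30×20 matrix over Z this has rank 20, with invariant factors (1,1,1,1,1,1,1,1,1,1,1,1,1,1,1,1,1,1,1,2).

Reading off H_k = ker ∂_k / im ∂_{k+1}:

  H_1: rank ker ∂_1 − rank ∂_2 = (30 − 9) − 20 = 1, and ∂_2 has invariant factor 2 > 1, so H_1 ≅ Z × Z/2.

(K is a triangulation of the Klein bottle.)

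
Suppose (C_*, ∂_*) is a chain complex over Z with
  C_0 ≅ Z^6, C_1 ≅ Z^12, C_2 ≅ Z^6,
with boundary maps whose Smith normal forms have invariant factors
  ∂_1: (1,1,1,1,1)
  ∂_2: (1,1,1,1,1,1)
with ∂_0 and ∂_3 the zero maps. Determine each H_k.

H_0 = Z,  H_1 = Z,  H_2 = 0.

H_0: b_0 = 6 − 0 − 5 = 1; torsion from ∂_1 factors > 1: none. So H_0 = Z.
H_1: b_1 = 12 − 5 − 6 = 1; torsion from ∂_2 factors > 1: none. So H_1 = Z.
H_2: b_2 = 6 − 6 − 0 = 0; torsion from ∂_3 factors > 1: none. So H_2 = 0.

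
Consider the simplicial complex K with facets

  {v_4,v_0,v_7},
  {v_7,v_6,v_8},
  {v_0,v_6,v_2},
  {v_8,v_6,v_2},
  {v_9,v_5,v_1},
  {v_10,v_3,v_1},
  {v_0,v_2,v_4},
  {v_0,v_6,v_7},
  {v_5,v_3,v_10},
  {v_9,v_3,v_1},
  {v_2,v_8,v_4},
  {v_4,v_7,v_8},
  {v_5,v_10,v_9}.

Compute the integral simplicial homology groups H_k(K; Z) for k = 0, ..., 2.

Order the vertices as v_0 < v_1 < v_2 < v_3 < v_4 < v_5 < v_6 < v_7 < v_8 < v_9 < v_10. Listing each simplex with vertices in this order, K has dimension 2 with simplices:

  0-simplices (11): [v_0], [v_1], [v_2], [v_3], [v_4], [v_5], [v_6], [v_7], [v_8], [v_9], [v_10]
  1-simplices (22): (22 of them)
  2-simplices (13): (13 of them)

Hence C_0 ≅ Z^11, C_1 ≅ Z^22, C_2 ≅ Z^13.

∂_1: C_1 → C_0 maps an edge to its endpoints' difference, ∂[p,q] = q − p. For instance
  ∂[v_0,v_2] = [v_2] − [v_0].
The 11×22 boundary matrix has rank 9 and Smith normal form diag(1,1,1,1,1,1,1,1,1).

The boundary map ∂_2: C_2 → C_1 maps a triangle to the signed sum of its edges. For instance
  ∂[v_1,v_3,v_9] = [v_3,v_9] − [v_1,v_9] + [v_1,v_3],
  ∂[v_1,v_3,v_10] = [v_3,v_10] − [v_1,v_10] + [v_1,v_3].
This gives a 22×13 integer matrix of rank 12; reducing to Smith normal form yields diagonal entries (1,1,1,1,1,1,1,1,1,1,1,1).

Reading off H_k = ker ∂_k / im ∂_{k+1}:

  H_0: rank C_0 − rank ∂_1 = 11 − 9 = 2, and the invariant factors of ∂_1 are all 1, so H_0 = Z^2.
  H_1: rank ker ∂_1 − rank ∂_2 = (22 − 9) − 12 = 1, and the invariant factors of ∂_2 are all 1, so H_1 = Z.
  H_2: rank ker ∂_2 − rank ∂_3 = (13 − 12) − 0 = 1, and there is no ∂_3, so H_2 = Z.

(K is a triangulation of the disjoint union of the 2-sphere S^2 and the Möbius band.)

H_0 = Z^2,  H_1 = Z,  H_2 = Z.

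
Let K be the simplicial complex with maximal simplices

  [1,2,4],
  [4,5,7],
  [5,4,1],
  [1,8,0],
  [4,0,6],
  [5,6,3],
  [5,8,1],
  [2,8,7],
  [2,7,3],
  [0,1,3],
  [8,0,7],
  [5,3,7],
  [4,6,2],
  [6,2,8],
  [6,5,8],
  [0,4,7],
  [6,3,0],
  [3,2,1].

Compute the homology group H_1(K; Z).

Take the total order 0 < 1 < 2 < 3 < 4 < 5 < 6 < 7 < 8 on the vertex set. Then K (dimension 2) consists of the simplices:

  0-simplices (9): [0], [1], [2], [3], [4], [5], [6], [7], [8]
  1-simplices (27): (27 of them)
  2-simplices (18): [0,1,3], [0,1,8], [0,3,6], [0,4,6], [0,4,7], [0,7,8], [1,2,3], [1,2,4], [1,4,5], [1,5,8], [2,3,7], [2,4,6], [2,6,8], [2,7,8], [3,5,6], [3,5,7], [4,5,7], [5,6,8]

giving chain groups C_0 ≅ Z^9, C_1 ≅ Z^27, C_2 ≅ Z^18.

∂_1: C_1 → C_0 sends each edge [p,q] (with p < q) to q − p. For instance
  ∂[6,8] = [8] − [6].
The 9×27 boundary matrix has rank 8 and Smith normal form diag(1,1,1,1,1,1,1,1).

The boundary map ∂_2: C_2 → C_1 maps a triangle to the signed sum of its edges. For instance
  ∂[3,5,7] = [5,7] − [3,7] + [3,5],
  ∂[0,1,8] = [1,8] − [0,8] + [0,1].
This gives a 27×18 integer matrix of rank 17; reducing to Smith normal form yields diagonal entries (1,1,1,1,1,1,1,1,1,1,1,1,1,1,1,1,1).

From H_k ≅ ker(∂_k) / im(∂_{k+1}) we obtain:

  H_1: rank ker ∂_1 − rank ∂_2 = (27 − 8) − 17 = 2, and the invariant factors of ∂_2 are all 1, so H_1 ≅ Z^2.

(K is a triangulation of the torus T^2.)

H_1 = Z^2.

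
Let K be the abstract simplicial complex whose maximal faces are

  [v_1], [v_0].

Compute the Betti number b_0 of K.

b_0 = 2.

Take the total order v_0 < v_1 on the vertex set. Then K (dimension 0) consists of the simplices:

  0-simplices (2): [v_0], [v_1]

so the chain groups are C_0 ≅ Z^2.

From H_k ≅ ker(∂_k) / im(∂_{k+1}) we obtain:

  H_0: rank C_0 − rank ∂_1 = 2 − 0 = 2, and there is no ∂_1, so H_0 ≅ Z^2.

Hence the Betti numbers are b_0 = 2.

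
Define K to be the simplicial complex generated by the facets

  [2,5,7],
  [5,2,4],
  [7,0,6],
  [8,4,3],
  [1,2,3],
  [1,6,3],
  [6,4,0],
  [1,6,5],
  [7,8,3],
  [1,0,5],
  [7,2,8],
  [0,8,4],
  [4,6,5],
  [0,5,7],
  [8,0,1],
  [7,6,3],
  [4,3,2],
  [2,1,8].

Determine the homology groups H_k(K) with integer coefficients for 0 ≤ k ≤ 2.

H_0 = Z,  H_1 = Z ⊕ Z_2,  H_2 = 0.

Order the vertices as 0 < 1 < 2 < 3 < 4 < 5 < 6 < 7 < 8. Listing each simplex with vertices in this order, K has dimension 2 with simplices:

  0-simplices (9): [0], [1], [2], [3], [4], [5], [6], [7], [8]
  1-simplices (27): (27 of them)
  2-simplices (18): [0,1,5], [0,1,8], [0,4,6], [0,4,8], [0,5,7], [0,6,7], [1,2,3], [1,2,8], [1,3,6], [1,5,6], [2,3,4], [2,4,5], [2,5,7], [2,7,8], [3,4,8], [3,6,7], [3,7,8], [4,5,6]

giving chain groups C_0 ≅ Z^9, C_1 ≅ Z^27, C_2 ≅ Z^18.

The boundary map ∂_1: C_1 → C_0 sends each edge [p,q] (with p < q) to q − p. For instance
  ∂[1,2] = [2] − [1].
This gives a 9×27 integer matrix of rank 8; reducing to Smith normal form yields diagonal entries (1,1,1,1,1,1,1,1).

∂_2: C_2 → C_1 acts by ∂[p,q,r] = [q,r] − [p,r] + [p,q]. For instance
  ∂[1,3,6] = [3,6] − [1,6] + [1,3],
  ∂[0,6,7] = [6,7] − [0,7] + [0,6].
The resulting 27×18 matrix has rank 18, and its Smith normal form has invariant factors (1,1,1,1,1,1,1,1,1,1,1,1,1,1,1,1,1,2).

Reading off H_k = ker ∂_k / im ∂_{k+1}:

  H_0: rank C_0 − rank ∂_1 = 9 − 8 = 1, and the invariant factors of ∂_1 are all 1, so H_0 ≅ Z.
  H_1: rank ker ∂_1 − rank ∂_2 = (27 − 8) − 18 = 1, and ∂_2 has invariant factor 2 > 1, so H_1 ≅ Z ⊕ Z_2.
  H_2: rank ker ∂_2 − rank ∂_3 = (18 − 18) − 0 = 0, and there is no ∂_3, so H_2 ≅ 0.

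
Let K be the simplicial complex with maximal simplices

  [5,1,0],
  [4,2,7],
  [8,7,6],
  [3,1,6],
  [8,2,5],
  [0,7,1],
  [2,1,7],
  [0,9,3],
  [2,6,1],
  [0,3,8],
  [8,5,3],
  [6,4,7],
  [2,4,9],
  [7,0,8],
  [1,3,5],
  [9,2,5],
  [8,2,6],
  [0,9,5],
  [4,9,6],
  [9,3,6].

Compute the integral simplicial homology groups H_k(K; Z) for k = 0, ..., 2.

H_0 ≅ Z,  H_1 ≅ Z ⊕ Z/2Z,  H_2 = 0.

Take the total order 0 < 1 < 2 < 3 < 4 < 5 < 6 < 7 < 8 < 9 on the vertex set. Then K (dimension 2) consists of the simplices:

  0-simplices (10): [0], [1], [2], [3], [4], [5], [6], [7], [8], [9]
  1-simplices (30): (30 of them)
  2-simplices (20): (20 of them)

Hence C_0 ≅ Z^10, C_1 ≅ Z^30, C_2 ≅ Z^20.

The boundary map ∂_1: C_1 → C_0 sends each edge [p,q] (with p < q) to q − p. For instance
  ∂[4,7] = [7] − [4].
The 10×30 boundary matrix has rank 9 and Smith normal form diag(1,1,1,1,1,1,1,1,1).

∂_2: C_2 → C_1 maps a triangle to the signed sum of its edges. For instance
  ∂[0,7,8] = [7,8] − [0,8] + [0,7],
  ∂[2,6,8] = [6,8] − [2,8] + [2,6].
The resulting 30×20 matrix has rank 20, and its Smith normal form has invariant factors (1,1,1,1,1,1,1,1,1,1,1,1,1,1,1,1,1,1,1,2).

From H_k ≅ ker(∂_k) / im(∂_{k+1}) we obtain:

  H_0: rank C_0 − rank ∂_1 = 10 − 9 = 1, and the invariant factors of ∂_1 are all 1, so H_0 ≅ Z.
  H_1: rank ker ∂_1 − rank ∂_2 = (30 − 9) − 20 = 1, and ∂_2 has invariant factor 2 > 1, so H_1 ≅ Z ⊕ Z/2Z.
  H_2: rank ker ∂_2 − rank ∂_3 = (20 − 20) − 0 = 0, and there is no ∂_3, so H_2 ≅ 0.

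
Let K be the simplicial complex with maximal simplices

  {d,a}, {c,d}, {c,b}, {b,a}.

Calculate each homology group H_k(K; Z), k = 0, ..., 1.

Take the total order a < b < c < d on the vertex set. Then K (dimension 1) consists of the simplices:

  0-simplices (4): a, b, c, d
  1-simplices (4): ab, ad, bc, cd

Hence C_0 ≅ Z^4, C_1 ≅ Z^4.

Boundary ∂_1: C_1 → C_0 maps an edge to its endpoints' difference, ∂[p,q] = q − p. For instance
  ∂ab = b − a.
The resulting 4×4 matrix has rank 3, and its Smith normal form has invariant factors (1,1,1).

Reading off H_k = ker ∂_k / im ∂_{k+1}:

  H_0: rank C_0 − rank ∂_1 = 4 − 3 = 1, and the invariant factors of ∂_1 are all 1, so H_0 = Z.
  H_1: rank ker ∂_1 − rank ∂_2 = (4 − 3) − 0 = 1, and there is no ∂_2, so H_1 = Z.

H_0 ≅ Z,  H_1 ≅ Z.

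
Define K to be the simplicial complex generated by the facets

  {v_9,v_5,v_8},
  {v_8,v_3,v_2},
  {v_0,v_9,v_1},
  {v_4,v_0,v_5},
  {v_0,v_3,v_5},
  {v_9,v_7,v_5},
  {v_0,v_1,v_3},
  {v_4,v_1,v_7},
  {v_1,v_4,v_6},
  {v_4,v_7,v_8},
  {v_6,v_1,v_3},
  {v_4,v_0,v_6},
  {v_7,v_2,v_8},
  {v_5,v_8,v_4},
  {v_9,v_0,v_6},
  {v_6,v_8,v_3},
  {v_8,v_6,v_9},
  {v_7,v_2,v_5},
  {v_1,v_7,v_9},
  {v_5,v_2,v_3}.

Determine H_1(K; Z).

We work with the vertex ordering v_0 < v_1 < v_2 < v_3 < v_4 < v_5 < v_6 < v_7 < v_8 < v_9. The simplices of K, each written with vertices in increasing order, are:

  0-simplices (10): [v_0], [v_1], [v_2], [v_3], [v_4], [v_5], [v_6], [v_7], [v_8], [v_9]
  1-simplices (30): (30 of them)
  2-simplices (20): (20 of them)

so the chain groups are C_0 ≅ Z^10, C_1 ≅ Z^30, C_2 ≅ Z^20.

∂_1: C_1 → C_0 maps an edge to its endpoints' difference, ∂[p,q] = q − p. For instance
  ∂[v_3,v_5] = [v_5] − [v_3].
The resulting 10×30 matrix has rank 9, and its Smith normal form has invariant factors (1,1,1,1,1,1,1,1,1).

Boundary ∂_2: C_2 → C_1 maps a triangle to the signed sum of its edges. For instance
  ∂[v_2,v_3,v_8] = [v_3,v_8] − [v_2,v_8] + [v_2,v_3],
  ∂[v_5,v_7,v_9] = [v_7,v_9] − [v_5,v_9] + [v_5,v_7].
As a 30×20 matrix over Z this has rank 20, with invariant factors (1,1,1,1,1,1,1,1,1,1,1,1,1,1,1,1,1,1,1,2).

From H_k ≅ ker(∂_k) / im(∂_{k+1}) we obtain:

  H_1: rank ker ∂_1 − rank ∂_2 = (30 − 9) − 20 = 1, and ∂_2 has invariant factor 2 > 1, so H_1 ≅ Z ⊕ Z/2Z.

H_1 ≅ Z ⊕ Z/2Z.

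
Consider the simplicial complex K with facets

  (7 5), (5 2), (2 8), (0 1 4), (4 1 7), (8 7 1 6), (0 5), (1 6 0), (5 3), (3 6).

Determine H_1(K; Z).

Order the vertices as 0 < 1 < 2 < 3 < 4 < 5 < 6 < 7 < 8. Listing each simplex with vertices in this order, K has dimension 3 with simplices:

  0-simplices (9): [0], [1], [2], [3], [4], [5], [6], [7], [8]
  1-simplices (17): [0,1], [0,4], [0,5], [0,6], [1,4], [1,6], [1,7], [1,8], [2,5], [2,8], [3,5], [3,6], [4,7], [5,7], [6,7], [6,8], [7,8]
  2-simplices (7): [0,1,4], [0,1,6], [1,4,7], [1,6,7], [1,6,8], [1,7,8], [6,7,8]
  3-simplices (1): [1,6,7,8]

Hence C_0 ≅ Z^9, C_1 ≅ Z^17, C_2 ≅ Z^7, C_3 ≅ Z^1.

∂_1: C_1 → C_0 is given by ∂[p,q] = [q] − [p].
This gives a 9×17 integer matrix of rank 8; reducing to Smith normal form yields diagonal entries (1,1,1,1,1,1,1,1).

∂_2: C_2 → C_1 maps a triangle to the signed sum of its edges. For instance
  ∂[1,4,7] = [4,7] − [1,7] + [1,4],
  ∂[1,6,7] = [6,7] − [1,7] + [1,6].
The resulting 17×7 matrix has rank 6, and its Smith normal form has invariant factors (1,1,1,1,1,1).

Boundary ∂_3: C_3 → C_2 sends each 3-simplex σ to the alternating sum Σ_i (−1)^i (σ with its i-th vertex removed). For instance
  ∂[1,6,7,8] = [6,7,8] − [1,7,8] + [1,6,8] − [1,6,7].
This gives a 7×1 integer matrix of rank 1; reducing to Smith normal form yields diagonal entries (1).

Now H_k = ker ∂_k / im ∂_{k+1}, so:

  H_1: rank ker ∂_1 − rank ∂_2 = (17 − 8) − 6 = 3, and the invariant factors of ∂_2 are all 1, so H_1 = Z^3.

H_1 = Z^3.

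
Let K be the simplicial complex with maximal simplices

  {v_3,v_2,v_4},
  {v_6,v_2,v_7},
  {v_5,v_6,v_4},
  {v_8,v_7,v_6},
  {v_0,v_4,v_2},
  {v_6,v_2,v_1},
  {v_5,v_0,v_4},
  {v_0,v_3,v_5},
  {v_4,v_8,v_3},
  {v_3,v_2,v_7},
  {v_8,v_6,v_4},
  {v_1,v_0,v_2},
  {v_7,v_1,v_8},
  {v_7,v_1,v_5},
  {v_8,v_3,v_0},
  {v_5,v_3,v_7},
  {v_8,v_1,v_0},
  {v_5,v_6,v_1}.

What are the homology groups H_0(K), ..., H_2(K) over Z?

H_0 ≅ Z,  H_1 ≅ Z ⊕ Z/2,  H_2 = 0.

We work with the vertex ordering v_0 < v_1 < v_2 < v_3 < v_4 < v_5 < v_6 < v_7 < v_8. The simplices of K, each written with vertices in increasing order, are:

  0-simplices (9): [v_0], [v_1], [v_2], [v_3], [v_4], [v_5], [v_6], [v_7], [v_8]
  1-simplices (27): (27 of them)
  2-simplices (18): (18 of them)

Hence C_0 ≅ Z^9, C_1 ≅ Z^27, C_2 ≅ Z^18.

The boundary map ∂_1: C_1 → C_0 sends each edge [p,q] (with p < q) to q − p. For instance
  ∂[v_4,v_8] = [v_8] − [v_4].
As a 9×27 matrix over Z this has rank 8, with invariant factors (1,1,1,1,1,1,1,1).

Boundary ∂_2: C_2 → C_1 maps a triangle to the signed sum of its edges. For instance
  ∂[v_1,v_5,v_6] = [v_5,v_6] − [v_1,v_6] + [v_1,v_5],
  ∂[v_1,v_2,v_6] = [v_2,v_6] − [v_1,v_6] + [v_1,v_2].
As a 27×18 matrix over Z this has rank 18, with invariant factors (1,1,1,1,1,1,1,1,1,1,1,1,1,1,1,1,1,2).

Now H_k = ker ∂_k / im ∂_{k+1}, so:

  H_0: rank C_0 − rank ∂_1 = 9 − 8 = 1, and the invariant factors of ∂_1 are all 1, so H_0 = Z.
  H_1: rank ker ∂_1 − rank ∂_2 = (27 − 8) − 18 = 1, and ∂_2 has invariant factor 2 > 1, so H_1 = Z ⊕ Z/2.
  H_2: rank ker ∂_2 − rank ∂_3 = (18 − 18) − 0 = 0, and there is no ∂_3, so H_2 = 0.

As a check, the Euler characteristic is 9 − 27 + 18 = 0, which agrees with 1 − 1 + 0 = 0.
(K is a triangulation of the Klein bottle.)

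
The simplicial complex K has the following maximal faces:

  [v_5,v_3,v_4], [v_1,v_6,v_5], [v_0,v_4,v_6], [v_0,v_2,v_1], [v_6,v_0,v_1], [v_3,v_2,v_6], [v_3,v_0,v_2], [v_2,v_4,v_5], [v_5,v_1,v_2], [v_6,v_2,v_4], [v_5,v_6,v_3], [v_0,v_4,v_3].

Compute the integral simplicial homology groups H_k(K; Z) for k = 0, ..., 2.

We work with the vertex ordering v_0 < v_1 < v_2 < v_3 < v_4 < v_5 < v_6. The simplices of K, each written with vertices in increasing order, are:

  0-simplices (7): [v_0], [v_1], [v_2], [v_3], [v_4], [v_5], [v_6]
  1-simplices (18): (18 of them)
  2-simplices (12): (12 of them)

Hence C_0 ≅ Z^7, C_1 ≅ Z^18, C_2 ≅ Z^12.

∂_1: C_1 → C_0 sends each edge [p,q] (with p < q) to q − p. For instance
  ∂[v_3,v_4] = [v_4] − [v_3].
As a 7×18 matrix over Z this has rank 6, with invariant factors (1,1,1,1,1,1).

∂_2: C_2 → C_1 maps a triangle to the signed sum of its edges. For instance
  ∂[v_0,v_4,v_6] = [v_4,v_6] − [v_0,v_6] + [v_0,v_4],
  ∂[v_0,v_1,v_2] = [v_1,v_2] − [v_0,v_2] + [v_0,v_1].
The resulting 18×12 matrix has rank 12, and its Smith normal form has invariant factors (1,1,1,1,1,1,1,1,1,1,1,2).

From H_k ≅ ker(∂_k) / im(∂_{k+1}) we obtain:

  H_0: rank C_0 − rank ∂_1 = 7 − 6 = 1, and the invariant factors of ∂_1 are all 1, so H_0 = Z.
  H_1: rank ker ∂_1 − rank ∂_2 = (18 − 6) − 12 = 0, and ∂_2 has invariant factor 2 > 1, so H_1 = Z/2.
  H_2: rank ker ∂_2 − rank ∂_3 = (12 − 12) − 0 = 0, and there is no ∂_3, so H_2 = 0.

(K is a triangulation of the real projective plane RP^2.)

H_0 = Z,  H_1 = Z/2,  H_2 = 0.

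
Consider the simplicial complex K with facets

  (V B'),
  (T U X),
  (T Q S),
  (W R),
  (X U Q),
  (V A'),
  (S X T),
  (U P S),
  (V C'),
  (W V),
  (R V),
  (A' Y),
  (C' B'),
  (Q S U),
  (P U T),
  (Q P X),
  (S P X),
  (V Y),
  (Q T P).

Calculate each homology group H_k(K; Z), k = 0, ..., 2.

H_0 ≅ Z^2,  H_1 ≅ Z^3 ⊕ Z/2,  H_2 = 0.

Order the vertices as P < Q < R < S < T < U < V < W < X < Y < A' < B' < C'. Listing each simplex with vertices in this order, K has dimension 2 with simplices:

  0-simplices (13): [P], [Q], [R], [S], [T], [U], [V], [W], [X], [Y], [A'], [B'], [C']
  1-simplices (24): (24 of them)
  2-simplices (10): [P,Q,T], [P,Q,X], [P,S,U], [P,S,X], [P,T,U], [Q,S,T], [Q,S,U], [Q,U,X], [S,T,X], [T,U,X]

so the chain groups are C_0 ≅ Z^13, C_1 ≅ Z^24, C_2 ≅ Z^10.

The boundary map ∂_1: C_1 → C_0 maps an edge to its endpoints' difference, ∂[p,q] = q − p.
The resulting 13×24 matrix has rank 11, and its Smith normal form has invariant factors (1,1,1,1,1,1,1,1,1,1,1).

The boundary map ∂_2: C_2 → C_1 acts by ∂[p,q,r] = [q,r] − [p,r] + [p,q]. For instance
  ∂[Q,S,U] = [S,U] − [Q,U] + [Q,S],
  ∂[P,T,U] = [T,U] − [P,U] + [P,T].
The 24×10 boundary matrix has rank 10 and Smith normal form diag(1,1,1,1,1,1,1,1,1,2).

From H_k ≅ ker(∂_k) / im(∂_{k+1}) we obtain:

  H_0: rank C_0 − rank ∂_1 = 13 − 11 = 2, and the invariant factors of ∂_1 are all 1, so H_0 ≅ Z^2.
  H_1: rank ker ∂_1 − rank ∂_2 = (24 − 11) − 10 = 3, and ∂_2 has invariant factor 2 > 1, so H_1 ≅ Z^3 ⊕ Z/2.
  H_2: rank ker ∂_2 − rank ∂_3 = (10 − 10) − 0 = 0, and there is no ∂_3, so H_2 ≅ 0.

(K is a triangulation of the disjoint union of the real projective plane RP^2 and a wedge of 3 circles.)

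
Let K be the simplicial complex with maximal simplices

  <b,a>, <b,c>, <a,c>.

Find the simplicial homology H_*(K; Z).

H_0 = Z,  H_1 = Z.

Take the total order a < b < c on the vertex set. Then K (dimension 1) consists of the simplices:

  0-simplices (3): a, b, c
  1-simplices (3): ab, ac, bc

so the chain groups are C_0 ≅ Z^3, C_1 ≅ Z^3.

∂_1: C_1 → C_0 is given by ∂[p,q] = [q] − [p].
As a 3×3 matrix over Z this has rank 2, with invariant factors (1,1).

From H_k ≅ ker(∂_k) / im(∂_{k+1}) we obtain:

  H_0: rank C_0 − rank ∂_1 = 3 − 2 = 1, and the invariant factors of ∂_1 are all 1, so H_0 = Z.
  H_1: rank ker ∂_1 − rank ∂_2 = (3 − 2) − 0 = 1, and there is no ∂_2, so H_1 = Z.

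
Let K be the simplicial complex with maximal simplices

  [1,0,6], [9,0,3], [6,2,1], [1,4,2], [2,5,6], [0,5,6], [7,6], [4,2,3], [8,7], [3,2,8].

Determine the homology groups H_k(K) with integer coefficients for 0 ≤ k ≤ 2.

Order the vertices as 0 < 1 < 2 < 3 < 4 < 5 < 6 < 7 < 8 < 9. Listing each simplex with vertices in this order, K has dimension 2 with simplices:

  0-simplices (10): [0], [1], [2], [3], [4], [5], [6], [7], [8], [9]
  1-simplices (19): [0,1], [0,3], [0,5], [0,6], [0,9], [1,2], [1,4], [1,6], [2,3], [2,4], [2,5], [2,6], [2,8], [3,4], [3,8], [3,9], [5,6], [6,7], [7,8]
  2-simplices (8): [0,1,6], [0,3,9], [0,5,6], [1,2,4], [1,2,6], [2,3,4], [2,3,8], [2,5,6]

Hence C_0 ≅ Z^10, C_1 ≅ Z^19, C_2 ≅ Z^8.

The boundary map ∂_1: C_1 → C_0 sends each edge [p,q] (with p < q) to q − p.
The resulting 10×19 matrix has rank 9, and its Smith normal form has invariant factors (1,1,1,1,1,1,1,1,1).

Boundary ∂_2: C_2 → C_1 maps a triangle to the signed sum of its edges. For instance
  ∂[2,3,4] = [3,4] − [2,4] + [2,3],
  ∂[2,3,8] = [3,8] − [2,8] + [2,3].
The resulting 19×8 matrix has rank 8, and its Smith normal form has invariant factors (1,1,1,1,1,1,1,1).

From H_k ≅ ker(∂_k) / im(∂_{k+1}) we obtain:

  H_0: rank C_0 − rank ∂_1 = 10 − 9 = 1, and the invariant factors of ∂_1 are all 1, so H_0 = Z.
  H_1: rank ker ∂_1 − rank ∂_2 = (19 − 9) − 8 = 2, and the invariant factors of ∂_2 are all 1, so H_1 = Z^2.
  H_2: rank ker ∂_2 − rank ∂_3 = (8 − 8) − 0 = 0, and there is no ∂_3, so H_2 = 0.

H_0 = Z,  H_1 = Z^2,  H_2 = 0.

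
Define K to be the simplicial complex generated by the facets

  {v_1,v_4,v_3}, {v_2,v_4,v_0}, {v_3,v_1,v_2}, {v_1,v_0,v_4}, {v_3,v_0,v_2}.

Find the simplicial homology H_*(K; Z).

H_0 = Z,  H_1 = Z,  H_2 = 0.

Order the vertices as v_0 < v_1 < v_2 < v_3 < v_4. Listing each simplex with vertices in this order, K has dimension 2 with simplices:

  0-simplices (5): [v_0], [v_1], [v_2], [v_3], [v_4]
  1-simplices (10): [v_0,v_1], [v_0,v_2], [v_0,v_3], [v_0,v_4], [v_1,v_2], [v_1,v_3], [v_1,v_4], [v_2,v_3], [v_2,v_4], [v_3,v_4]
  2-simplices (5): [v_0,v_1,v_4], [v_0,v_2,v_3], [v_0,v_2,v_4], [v_1,v_2,v_3], [v_1,v_3,v_4]

giving chain groups C_0 ≅ Z^5, C_1 ≅ Z^10, C_2 ≅ Z^5.

The boundary map ∂_1: C_1 → C_0 maps an edge to its endpoints' difference, ∂[p,q] = q − p. For instance
  ∂[v_2,v_3] = [v_3] − [v_2].
The resulting 5×10 matrix has rank 4, and its Smith normal form has invariant factors (1,1,1,1).

Boundary ∂_2: C_2 → C_1 maps a triangle to the signed sum of its edges. For instance
  ∂[v_1,v_3,v_4] = [v_3,v_4] − [v_1,v_4] + [v_1,v_3],
  ∂[v_1,v_2,v_3] = [v_2,v_3] − [v_1,v_3] + [v_1,v_2].
The 10×5 boundary matrix has rank 5 and Smith normal form diag(1,1,1,1,1).

Now H_k = ker ∂_k / im ∂_{k+1}, so:

  H_0: rank C_0 − rank ∂_1 = 5 − 4 = 1, and the invariant factors of ∂_1 are all 1, so H_0 ≅ Z.
  H_1: rank ker ∂_1 − rank ∂_2 = (10 − 4) − 5 = 1, and the invariant factors of ∂_2 are all 1, so H_1 ≅ Z.
  H_2: rank ker ∂_2 − rank ∂_3 = (5 − 5) − 0 = 0, and there is no ∂_3, so H_2 ≅ 0.

(K is a triangulation of the Möbius band.)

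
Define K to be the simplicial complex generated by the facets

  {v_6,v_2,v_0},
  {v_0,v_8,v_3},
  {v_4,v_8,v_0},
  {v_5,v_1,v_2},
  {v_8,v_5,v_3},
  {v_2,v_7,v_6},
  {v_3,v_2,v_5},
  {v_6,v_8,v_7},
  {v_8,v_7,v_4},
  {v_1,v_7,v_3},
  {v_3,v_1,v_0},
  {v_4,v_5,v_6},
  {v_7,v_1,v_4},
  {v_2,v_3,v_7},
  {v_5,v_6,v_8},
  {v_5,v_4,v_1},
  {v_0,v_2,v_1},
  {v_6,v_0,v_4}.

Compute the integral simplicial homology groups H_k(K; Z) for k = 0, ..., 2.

H_0 ≅ Z,  H_1 ≅ Z × Z/2,  H_2 = 0.

We work with the vertex ordering v_0 < v_1 < v_2 < v_3 < v_4 < v_5 < v_6 < v_7 < v_8. The simplices of K, each written with vertices in increasing order, are:

  0-simplices (9): [v_0], [v_1], [v_2], [v_3], [v_4], [v_5], [v_6], [v_7], [v_8]
  1-simplices (27): (27 of them)
  2-simplices (18): (18 of them)

so the chain groups are C_0 ≅ Z^9, C_1 ≅ Z^27, C_2 ≅ Z^18.

∂_1: C_1 → C_0 sends each edge [p,q] (with p < q) to q − p. For instance
  ∂[v_5,v_8] = [v_8] − [v_5].
The 9×27 boundary matrix has rank 8 and Smith normal form diag(1,1,1,1,1,1,1,1).

∂_2: C_2 → C_1 sends each 2-simplex [p,q,r] to [q,r] − [p,r] + [p,q]. For instance
  ∂[v_6,v_7,v_8] = [v_7,v_8] − [v_6,v_8] + [v_6,v_7],
  ∂[v_0,v_1,v_3] = [v_1,v_3] − [v_0,v_3] + [v_0,v_1].
This gives a 27×18 integer matrix of rank 18; reducing to Smith normal form yields diagonal entries (1,1,1,1,1,1,1,1,1,1,1,1,1,1,1,1,1,2).

Reading off H_k = ker ∂_k / im ∂_{k+1}:

  H_0: rank C_0 − rank ∂_1 = 9 − 8 = 1, and the invariant factors of ∂_1 are all 1, so H_0 = Z.
  H_1: rank ker ∂_1 − rank ∂_2 = (27 − 8) − 18 = 1, and ∂_2 has invariant factor 2 > 1, so H_1 = Z × Z/2.
  H_2: rank ker ∂_2 − rank ∂_3 = (18 − 18) − 0 = 0, and there is no ∂_3, so H_2 = 0.

(K is a triangulation of the Klein bottle.)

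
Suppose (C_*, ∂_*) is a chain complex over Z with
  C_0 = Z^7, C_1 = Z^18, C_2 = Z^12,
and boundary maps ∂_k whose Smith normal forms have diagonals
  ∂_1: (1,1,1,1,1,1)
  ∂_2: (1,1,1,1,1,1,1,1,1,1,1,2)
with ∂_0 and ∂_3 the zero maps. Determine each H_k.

H_0: b_0 = 7 − 0 − 6 = 1; torsion from ∂_1 factors > 1: none. So H_0 = Z.
H_1: b_1 = 18 − 6 − 12 = 0; torsion from ∂_2 factors > 1: [2]. So H_1 = Z/2.
H_2: b_2 = 12 − 12 − 0 = 0; torsion from ∂_3 factors > 1: none. So H_2 = 0.

H_0 = Z,  H_1 = Z/2,  H_2 = 0.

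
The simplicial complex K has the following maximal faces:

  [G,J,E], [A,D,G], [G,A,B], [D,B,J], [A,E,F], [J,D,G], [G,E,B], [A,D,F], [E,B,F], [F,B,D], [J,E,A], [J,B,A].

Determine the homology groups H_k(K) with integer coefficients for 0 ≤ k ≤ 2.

H_0 = Z,  H_1 = Z/2,  H_2 = 0.

We work with the vertex ordering A < B < D < E < F < G < J. The simplices of K, each written with vertices in increasing order, are:

  0-simplices (7): A, B, D, E, F, G, J
  1-simplices (18): AB, AD, AE, AF, AG, AJ, BD, BE, BF, BG, BJ, DF, DG, DJ, EF, EG, EJ, GJ
  2-simplices (12): ABG, ABJ, ADF, ADG, AEF, AEJ, BDF, BDJ, BEF, BEG, DGJ, EGJ

giving chain groups C_0 ≅ Z^7, C_1 ≅ Z^18, C_2 ≅ Z^12.

The boundary map ∂_1: C_1 → C_0 maps an edge to its endpoints' difference, ∂[p,q] = q − p.
The resulting 7×18 matrix has rank 6, and its Smith normal form has invariant factors (1,1,1,1,1,1).

Boundary ∂_2: C_2 → C_1 acts by ∂[p,q,r] = [q,r] − [p,r] + [p,q]. For instance
  ∂BDF = DF − BF + BD,
  ∂AEF = EF − AF + AE.
As a 18×12 matrix over Z this has rank 12, with invariant factors (1,1,1,1,1,1,1,1,1,1,1,2).

Computing H_k = (kernel of ∂_k) / (image of ∂_{k+1}):

  H_0: rank C_0 − rank ∂_1 = 7 − 6 = 1, and the invariant factors of ∂_1 are all 1, so H_0 ≅ Z.
  H_1: rank ker ∂_1 − rank ∂_2 = (18 − 6) − 12 = 0, and ∂_2 has invariant factor 2 > 1, so H_1 ≅ Z/2.
  H_2: rank ker ∂_2 − rank ∂_3 = (12 − 12) − 0 = 0, and there is no ∂_3, so H_2 ≅ 0.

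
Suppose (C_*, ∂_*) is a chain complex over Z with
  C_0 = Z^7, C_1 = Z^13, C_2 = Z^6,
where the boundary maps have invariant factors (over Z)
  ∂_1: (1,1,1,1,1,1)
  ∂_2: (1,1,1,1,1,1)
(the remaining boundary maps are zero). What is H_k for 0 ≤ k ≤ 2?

H_0 ≅ Z,  H_1 ≅ Z,  H_2 = 0.

H_0: b_0 = 7 − 0 − 6 = 1; torsion from ∂_1 factors > 1: none. So H_0 ≅ Z.
H_1: b_1 = 13 − 6 − 6 = 1; torsion from ∂_2 factors > 1: none. So H_1 ≅ Z.
H_2: b_2 = 6 − 6 − 0 = 0; torsion from ∂_3 factors > 1: none. So H_2 ≅ 0.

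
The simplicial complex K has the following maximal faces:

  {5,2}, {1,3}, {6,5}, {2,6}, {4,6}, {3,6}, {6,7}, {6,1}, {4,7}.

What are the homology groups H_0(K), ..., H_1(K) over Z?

K has 7 vertices, 9 edges.
rank ∂_0 = 0, rank ∂_1 = 6 ⇒ b_0 = 7 − 0 − 6 = 1; all invariant factors of ∂_1 are 1 so no torsion. So H_0 ≅ Z.
rank ∂_1 = 6, rank ∂_2 = 0 ⇒ b_1 = 9 − 6 − 0 = 3. So H_1 ≅ Z^3.

H_0 = Z,  H_1 = Z^3.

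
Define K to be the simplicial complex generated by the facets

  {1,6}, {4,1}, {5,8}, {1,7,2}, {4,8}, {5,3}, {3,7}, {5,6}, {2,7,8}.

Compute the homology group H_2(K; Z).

H_2 ≅ 0.

K has 8 vertices, 12 edges, 2 triangles.
rank ∂_2 = 2, rank ∂_3 = 0 ⇒ b_2 = 2 − 2 − 0 = 0. So H_2 = 0.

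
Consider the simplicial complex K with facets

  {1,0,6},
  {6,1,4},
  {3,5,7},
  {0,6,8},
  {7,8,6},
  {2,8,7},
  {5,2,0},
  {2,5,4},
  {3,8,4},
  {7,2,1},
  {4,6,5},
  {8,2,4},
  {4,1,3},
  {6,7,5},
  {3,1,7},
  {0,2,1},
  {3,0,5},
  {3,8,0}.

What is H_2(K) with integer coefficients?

K has 9 vertices, 27 edges, 18 triangles.
rank ∂_2 = 17, rank ∂_3 = 0 ⇒ b_2 = 18 − 17 − 0 = 1. So H_2 = Z.

H_2 = Z.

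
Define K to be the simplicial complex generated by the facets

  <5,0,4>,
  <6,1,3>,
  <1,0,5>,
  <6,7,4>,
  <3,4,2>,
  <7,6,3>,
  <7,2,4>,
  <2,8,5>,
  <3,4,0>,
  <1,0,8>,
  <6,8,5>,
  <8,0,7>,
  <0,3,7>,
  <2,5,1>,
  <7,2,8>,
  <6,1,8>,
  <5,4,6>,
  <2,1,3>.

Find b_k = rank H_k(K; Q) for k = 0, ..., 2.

b_0 = 1, b_1 = 1, b_2 = 0.

We work with the vertex ordering 0 < 1 < 2 < 3 < 4 < 5 < 6 < 7 < 8. The simplices of K, each written with vertices in increasing order, are:

  0-simplices (9): [0], [1], [2], [3], [4], [5], [6], [7], [8]
  1-simplices (27): (27 of them)
  2-simplices (18): [0,1,5], [0,1,8], [0,3,4], [0,3,7], [0,4,5], [0,7,8], [1,2,3], [1,2,5], [1,3,6], [1,6,8], [2,3,4], [2,4,7], [2,5,8], [2,7,8], [3,6,7], [4,5,6], [4,6,7], [5,6,8]

Hence C_0 ≅ Z^9, C_1 ≅ Z^27, C_2 ≅ Z^18.

Boundary ∂_1: C_1 → C_0 is given by ∂[p,q] = [q] − [p]. For instance
  ∂[5,8] = [8] − [5].
The resulting 9×27 matrix has rank 8, and its Smith normal form has invariant factors (1,1,1,1,1,1,1,1).

Boundary ∂_2: C_2 → C_1 acts by ∂[p,q,r] = [q,r] − [p,r] + [p,q]. For instance
  ∂[1,2,3] = [2,3] − [1,3] + [1,2],
  ∂[1,3,6] = [3,6] − [1,6] + [1,3].
The 27×18 boundary matrix has rank 18 and Smith normal form diag(1,1,1,1,1,1,1,1,1,1,1,1,1,1,1,1,1,2).

Computing H_k = (kernel of ∂_k) / (image of ∂_{k+1}):

  H_0: rank C_0 − rank ∂_1 = 9 − 8 = 1, and the invariant factors of ∂_1 are all 1, so H_0 ≅ Z.
  H_1: rank ker ∂_1 − rank ∂_2 = (27 − 8) − 18 = 1, and ∂_2 has invariant factor 2 > 1, so H_1 ≅ Z ⊕ Z_2.
  H_2: rank ker ∂_2 − rank ∂_3 = (18 − 18) − 0 = 0, and there is no ∂_3, so H_2 ≅ 0.

Hence the Betti numbers are b_0 = 1, b_1 = 1, b_2 = 0.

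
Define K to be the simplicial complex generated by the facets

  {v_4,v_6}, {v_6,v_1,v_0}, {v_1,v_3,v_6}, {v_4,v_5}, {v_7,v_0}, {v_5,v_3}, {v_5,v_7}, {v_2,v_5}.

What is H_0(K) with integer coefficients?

K has 8 vertices, 11 edges, 2 triangles.
rank ∂_0 = 0, rank ∂_1 = 7 ⇒ b_0 = 8 − 0 − 7 = 1; all invariant factors of ∂_1 are 1 so no torsion. So H_0 = Z.

H_0 = Z.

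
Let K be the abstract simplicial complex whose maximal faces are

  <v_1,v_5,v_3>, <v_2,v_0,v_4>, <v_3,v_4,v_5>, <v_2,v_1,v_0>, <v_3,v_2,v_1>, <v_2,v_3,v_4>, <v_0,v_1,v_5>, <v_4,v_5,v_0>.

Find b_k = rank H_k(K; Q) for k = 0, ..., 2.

b_0 = 1, b_1 = 0, b_2 = 1.

Take the total order v_0 < v_1 < v_2 < v_3 < v_4 < v_5 on the vertex set. Then K (dimension 2) consists of the simplices:

  0-simplices (6): [v_0], [v_1], [v_2], [v_3], [v_4], [v_5]
  1-simplices (12): [v_0,v_1], [v_0,v_2], [v_0,v_4], [v_0,v_5], [v_1,v_2], [v_1,v_3], [v_1,v_5], [v_2,v_3], [v_2,v_4], [v_3,v_4], [v_3,v_5], [v_4,v_5]
  2-simplices (8): [v_0,v_1,v_2], [v_0,v_1,v_5], [v_0,v_2,v_4], [v_0,v_4,v_5], [v_1,v_2,v_3], [v_1,v_3,v_5], [v_2,v_3,v_4], [v_3,v_4,v_5]

giving chain groups C_0 ≅ Z^6, C_1 ≅ Z^12, C_2 ≅ Z^8.

∂_1: C_1 → C_0 maps an edge to its endpoints' difference, ∂[p,q] = q − p. For instance
  ∂[v_1,v_3] = [v_3] − [v_1].
The resulting 6×12 matrix has rank 5, and its Smith normal form has invariant factors (1,1,1,1,1).

The boundary map ∂_2: C_2 → C_1 acts by ∂[p,q,r] = [q,r] − [p,r] + [p,q]. For instance
  ∂[v_0,v_4,v_5] = [v_4,v_5] − [v_0,v_5] + [v_0,v_4],
  ∂[v_0,v_1,v_2] = [v_1,v_2] − [v_0,v_2] + [v_0,v_1].
The 12×8 boundary matrix has rank 7 and Smith normal form diag(1,1,1,1,1,1,1).

Computing H_k = (kernel of ∂_k) / (image of ∂_{k+1}):

  H_0: rank C_0 − rank ∂_1 = 6 − 5 = 1, and the invariant factors of ∂_1 are all 1, so H_0 = Z.
  H_1: rank ker ∂_1 − rank ∂_2 = (12 − 5) − 7 = 0, and the invariant factors of ∂_2 are all 1, so H_1 = 0.
  H_2: rank ker ∂_2 − rank ∂_3 = (8 − 7) − 0 = 1, and there is no ∂_3, so H_2 = Z.

(K is a triangulation of the 2-sphere S^2.)

Hence the Betti numbers are b_0 = 1, b_1 = 0, b_2 = 1.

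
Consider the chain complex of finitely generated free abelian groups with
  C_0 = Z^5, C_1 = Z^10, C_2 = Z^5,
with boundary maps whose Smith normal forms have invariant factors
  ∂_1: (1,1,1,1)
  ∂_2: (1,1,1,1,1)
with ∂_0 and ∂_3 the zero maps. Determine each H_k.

H_0: b_0 = 5 − 0 − 4 = 1; torsion from ∂_1 factors > 1: none. So H_0 = Z.
H_1: b_1 = 10 − 4 − 5 = 1; torsion from ∂_2 factors > 1: none. So H_1 = Z.
H_2: b_2 = 5 − 5 − 0 = 0; torsion from ∂_3 factors > 1: none. So H_2 = 0.

H_0 = Z,  H_1 = Z,  H_2 = 0.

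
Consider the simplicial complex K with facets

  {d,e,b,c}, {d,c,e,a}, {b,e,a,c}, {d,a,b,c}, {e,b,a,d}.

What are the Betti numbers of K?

Order the vertices as a < b < c < d < e. Listing each simplex with vertices in this order, K has dimension 3 with simplices:

  0-simplices (5): a, b, c, d, e
  1-simplices (10): ab, ac, ad, ae, bc, bd, be, cd, ce, de
  2-simplices (10): abc, abd, abe, acd, ace, ade, bcd, bce, bde, cde
  3-simplices (5): abcd, abce, abde, acde, bcde

giving chain groups C_0 ≅ Z^5, C_1 ≅ Z^10, C_2 ≅ Z^10, C_3 ≅ Z^5.

The boundary map ∂_1: C_1 → C_0 sends each edge [p,q] (with p < q) to q − p.
The resulting 5×10 matrix has rank 4, and its Smith normal form has invariant factors (1,1,1,1).

Boundary ∂_2: C_2 → C_1 acts by ∂[p,q,r] = [q,r] − [p,r] + [p,q]. For instance
  ∂ace = ce − ae + ac,
  ∂ade = de − ae + ad.
The resulting 10×10 matrix has rank 6, and its Smith normal form has invariant factors (1,1,1,1,1,1).

∂_3: C_3 → C_2 sends each 3-simplex σ to the alternating sum Σ_i (−1)^i (σ with its i-th vertex removed). For instance
  ∂bcde = cde − bde + bce − bcd,
  ∂abde = bde − ade + abe − abd.
The 10×5 boundary matrix has rank 4 and Smith normal form diag(1,1,1,1).

Computing H_k = (kernel of ∂_k) / (image of ∂_{k+1}):

  H_0: rank C_0 − rank ∂_1 = 5 − 4 = 1, and the invariant factors of ∂_1 are all 1, so H_0 ≅ Z.
  H_1: rank ker ∂_1 − rank ∂_2 = (10 − 4) − 6 = 0, and the invariant factors of ∂_2 are all 1, so H_1 ≅ 0.
  H_2: rank ker ∂_2 − rank ∂_3 = (10 − 6) − 4 = 0, and the invariant factors of ∂_3 are all 1, so H_2 ≅ 0.
  H_3: rank ker ∂_3 − rank ∂_4 = (5 − 4) − 0 = 1, and there is no ∂_4, so H_3 ≅ Z.

(K is a triangulation of the 3-sphere S^3.)

Hence the Betti numbers are b_0 = 1, b_1 = 0, b_2 = 0, b_3 = 1.

b_0 = 1, b_1 = 0, b_2 = 0, b_3 = 1.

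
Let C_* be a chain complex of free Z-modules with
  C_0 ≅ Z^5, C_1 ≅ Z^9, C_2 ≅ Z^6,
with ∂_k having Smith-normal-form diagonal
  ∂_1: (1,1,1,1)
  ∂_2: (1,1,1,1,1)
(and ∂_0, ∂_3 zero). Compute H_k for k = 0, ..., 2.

H_0: b_0 = 5 − 0 − 4 = 1; torsion from ∂_1 factors > 1: none. So H_0 ≅ Z.
H_1: b_1 = 9 − 4 − 5 = 0; torsion from ∂_2 factors > 1: none. So H_1 ≅ 0.
H_2: b_2 = 6 − 5 − 0 = 1; torsion from ∂_3 factors > 1: none. So H_2 ≅ Z.

H_0 ≅ Z,  H_1 = 0,  H_2 ≅ Z.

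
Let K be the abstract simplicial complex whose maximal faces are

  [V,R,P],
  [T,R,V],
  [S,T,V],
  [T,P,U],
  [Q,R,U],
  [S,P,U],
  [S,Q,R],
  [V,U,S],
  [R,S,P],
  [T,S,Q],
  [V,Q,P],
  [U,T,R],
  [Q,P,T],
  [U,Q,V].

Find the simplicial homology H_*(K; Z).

H_0 = Z,  H_1 = Z^2,  H_2 = Z.

We work with the vertex ordering P < Q < R < S < T < U < V. The simplices of K, each written with vertices in increasing order, are:

  0-simplices (7): P, Q, R, S, T, U, V
  1-simplices (21): PQ, PR, PS, PT, PU, PV, QR, QS, QT, QU, QV, RS, RT, RU, RV, ST, SU, SV, TU, TV, UV
  2-simplices (14): PQT, PQV, PRS, PRV, PSU, PTU, QRS, QRU, QST, QUV, RTU, RTV, STV, SUV

giving chain groups C_0 ≅ Z^7, C_1 ≅ Z^21, C_2 ≅ Z^14.

The boundary map ∂_1: C_1 → C_0 sends each edge [p,q] (with p < q) to q − p. For instance
  ∂SU = U − S.
This gives a 7×21 integer matrix of rank 6; reducing to Smith normal form yields diagonal entries (1,1,1,1,1,1).

Boundary ∂_2: C_2 → C_1 acts by ∂[p,q,r] = [q,r] − [p,r] + [p,q]. For instance
  ∂PRV = RV − PV + PR,
  ∂STV = TV − SV + ST.
This gives a 21×14 integer matrix of rank 13; reducing to Smith normal form yields diagonal entries (1,1,1,1,1,1,1,1,1,1,1,1,1).

Computing H_k = (kernel of ∂_k) / (image of ∂_{k+1}):

  H_0: rank C_0 − rank ∂_1 = 7 − 6 = 1, and the invariant factors of ∂_1 are all 1, so H_0 = Z.
  H_1: rank ker ∂_1 − rank ∂_2 = (21 − 6) − 13 = 2, and the invariant factors of ∂_2 are all 1, so H_1 = Z^2.
  H_2: rank ker ∂_2 − rank ∂_3 = (14 − 13) − 0 = 1, and there is no ∂_3, so H_2 = Z.

(K is a triangulation of the torus T^2.)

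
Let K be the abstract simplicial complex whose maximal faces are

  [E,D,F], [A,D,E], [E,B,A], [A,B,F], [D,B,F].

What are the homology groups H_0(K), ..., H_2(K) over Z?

K has 5 vertices, 10 edges, 5 triangles.
rank ∂_0 = 0, rank ∂_1 = 4 ⇒ b_0 = 5 − 0 − 4 = 1; all invariant factors of ∂_1 are 1 so no torsion. So H_0 ≅ Z.
rank ∂_1 = 4, rank ∂_2 = 5 ⇒ b_1 = 10 − 4 − 5 = 1; all invariant factors of ∂_2 are 1 so no torsion. So H_1 ≅ Z.
rank ∂_2 = 5, rank ∂_3 = 0 ⇒ b_2 = 5 − 5 − 0 = 0. So H_2 ≅ 0.

H_0 ≅ Z,  H_1 ≅ Z,  H_2 = 0.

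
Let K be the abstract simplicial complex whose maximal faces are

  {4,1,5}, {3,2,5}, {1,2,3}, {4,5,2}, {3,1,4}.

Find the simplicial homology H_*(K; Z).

Order the vertices as 1 < 2 < 3 < 4 < 5. Listing each simplex with vertices in this order, K has dimension 2 with simplices:

  0-simplices (5): [1], [2], [3], [4], [5]
  1-simplices (10): [1,2], [1,3], [1,4], [1,5], [2,3], [2,4], [2,5], [3,4], [3,5], [4,5]
  2-simplices (5): [1,2,3], [1,3,4], [1,4,5], [2,3,5], [2,4,5]

so the chain groups are C_0 ≅ Z^5, C_1 ≅ Z^10, C_2 ≅ Z^5.

The boundary map ∂_1: C_1 → C_0 maps an edge to its endpoints' difference, ∂[p,q] = q − p. For instance
  ∂[1,2] = [2] − [1].
This gives a 5×10 integer matrix of rank 4; reducing to Smith normal form yields diagonal entries (1,1,1,1).

Boundary ∂_2: C_2 → C_1 acts by ∂[p,q,r] = [q,r] − [p,r] + [p,q]. For instance
  ∂[1,4,5] = [4,5] − [1,5] + [1,4],
  ∂[2,3,5] = [3,5] − [2,5] + [2,3].
The resulting 10×5 matrix has rank 5, and its Smith normal form has invariant factors (1,1,1,1,1).

Now H_k = ker ∂_k / im ∂_{k+1}, so:

  H_0: rank C_0 − rank ∂_1 = 5 − 4 = 1, and the invariant factors of ∂_1 are all 1, so H_0 ≅ Z.
  H_1: rank ker ∂_1 − rank ∂_2 = (10 − 4) − 5 = 1, and the invariant factors of ∂_2 are all 1, so H_1 ≅ Z.
  H_2: rank ker ∂_2 − rank ∂_3 = (5 − 5) − 0 = 0, and there is no ∂_3, so H_2 ≅ 0.

As a check, the Euler characteristic is 5 − 10 + 5 = 0, which agrees with 1 − 1 + 0 = 0.

H_0 ≅ Z,  H_1 ≅ Z,  H_2 = 0.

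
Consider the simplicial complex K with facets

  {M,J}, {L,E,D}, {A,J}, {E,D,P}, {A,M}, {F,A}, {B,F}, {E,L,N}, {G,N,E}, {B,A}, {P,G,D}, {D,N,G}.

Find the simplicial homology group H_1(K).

H_1 = Z^3.

K has 11 vertices, 18 edges, 6 triangles.
rank ∂_1 = 9, rank ∂_2 = 6 ⇒ b_1 = 18 − 9 − 6 = 3; all invariant factors of ∂_2 are 1 so no torsion. So H_1 ≅ Z^3.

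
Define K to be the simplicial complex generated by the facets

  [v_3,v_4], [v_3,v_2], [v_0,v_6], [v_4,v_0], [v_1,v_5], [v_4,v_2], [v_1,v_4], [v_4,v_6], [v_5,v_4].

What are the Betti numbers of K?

Take the total order v_0 < v_1 < v_2 < v_3 < v_4 < v_5 < v_6 on the vertex set. Then K (dimension 1) consists of the simplices:

  0-simplices (7): [v_0], [v_1], [v_2], [v_3], [v_4], [v_5], [v_6]
  1-simplices (9): [v_0,v_4], [v_0,v_6], [v_1,v_4], [v_1,v_5], [v_2,v_3], [v_2,v_4], [v_3,v_4], [v_4,v_5], [v_4,v_6]

Hence C_0 ≅ Z^7, C_1 ≅ Z^9.

The boundary map ∂_1: C_1 → C_0 maps an edge to its endpoints' difference, ∂[p,q] = q − p.
The resulting 7×9 matrix has rank 6, and its Smith normal form has invariant factors (1,1,1,1,1,1).

Reading off H_k = ker ∂_k / im ∂_{k+1}:

  H_0: rank C_0 − rank ∂_1 = 7 − 6 = 1, and the invariant factors of ∂_1 are all 1, so H_0 = Z.
  H_1: rank ker ∂_1 − rank ∂_2 = (9 − 6) − 0 = 3, and there is no ∂_2, so H_1 = Z^3.

(K is a triangulation of a wedge of 3 circles.)

Hence the Betti numbers are b_0 = 1, b_1 = 3.

b_0 = 1, b_1 = 3.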